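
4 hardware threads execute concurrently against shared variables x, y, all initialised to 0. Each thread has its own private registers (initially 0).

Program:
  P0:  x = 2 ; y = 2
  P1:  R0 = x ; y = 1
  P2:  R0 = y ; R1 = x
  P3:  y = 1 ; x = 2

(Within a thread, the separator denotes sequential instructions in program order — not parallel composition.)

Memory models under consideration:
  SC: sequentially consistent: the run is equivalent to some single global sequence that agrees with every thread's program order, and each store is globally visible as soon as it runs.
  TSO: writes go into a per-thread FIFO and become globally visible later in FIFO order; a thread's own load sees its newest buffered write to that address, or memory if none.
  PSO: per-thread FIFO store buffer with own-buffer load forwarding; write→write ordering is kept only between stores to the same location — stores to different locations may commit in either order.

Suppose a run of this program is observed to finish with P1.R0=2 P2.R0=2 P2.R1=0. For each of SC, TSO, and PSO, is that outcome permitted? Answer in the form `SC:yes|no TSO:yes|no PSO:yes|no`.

SC:no TSO:no PSO:yes

outcome vector order: (P1.R0,P2.R0,P2.R1)
under SC → <0 0 0>; <0 0 2>; <0 1 0>; <0 1 2>; <0 2 2>; <2 0 0>; <2 0 2>; <2 1 0>; <2 1 2>; <2 2 2>
under TSO → <0 0 0>; <0 0 2>; <0 1 0>; <0 1 2>; <0 2 2>; <2 0 0>; <2 0 2>; <2 1 0>; <2 1 2>; <2 2 2>
under PSO → <0 0 0>; <0 0 2>; <0 1 0>; <0 1 2>; <0 2 0>; <0 2 2>; <2 0 0>; <2 0 2>; <2 1 0>; <2 1 2>; <2 2 0>; <2 2 2>
target <2 2 0> ∈ {PSO}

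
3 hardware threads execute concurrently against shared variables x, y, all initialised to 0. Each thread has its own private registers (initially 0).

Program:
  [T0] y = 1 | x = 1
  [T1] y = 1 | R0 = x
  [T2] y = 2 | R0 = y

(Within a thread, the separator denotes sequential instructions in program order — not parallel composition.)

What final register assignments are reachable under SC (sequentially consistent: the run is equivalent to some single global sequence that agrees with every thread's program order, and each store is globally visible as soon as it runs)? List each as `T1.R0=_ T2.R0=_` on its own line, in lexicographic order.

outcome vector order: (T1.R0,T2.R0)
|SC outcomes| = 4

T1.R0=0 T2.R0=1
T1.R0=0 T2.R0=2
T1.R0=1 T2.R0=1
T1.R0=1 T2.R0=2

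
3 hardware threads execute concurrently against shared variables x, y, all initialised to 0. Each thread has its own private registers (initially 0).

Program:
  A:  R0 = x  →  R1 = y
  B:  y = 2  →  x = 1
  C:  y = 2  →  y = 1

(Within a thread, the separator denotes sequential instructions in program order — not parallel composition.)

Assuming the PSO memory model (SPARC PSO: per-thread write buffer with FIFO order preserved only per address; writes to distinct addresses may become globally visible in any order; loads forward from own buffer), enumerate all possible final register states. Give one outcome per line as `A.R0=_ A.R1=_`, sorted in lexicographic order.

A.R0=0 A.R1=0
A.R0=0 A.R1=1
A.R0=0 A.R1=2
A.R0=1 A.R1=0
A.R0=1 A.R1=1
A.R0=1 A.R1=2

outcome vector order: (A.R0,A.R1)
|PSO outcomes| = 6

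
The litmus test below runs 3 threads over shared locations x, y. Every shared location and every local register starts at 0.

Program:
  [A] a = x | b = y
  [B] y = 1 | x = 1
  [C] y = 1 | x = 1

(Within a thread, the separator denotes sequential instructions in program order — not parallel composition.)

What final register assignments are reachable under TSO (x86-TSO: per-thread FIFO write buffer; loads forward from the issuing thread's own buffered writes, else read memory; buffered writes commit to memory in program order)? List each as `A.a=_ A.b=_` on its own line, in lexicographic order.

outcome vector order: (A.a,A.b)
|TSO outcomes| = 3

A.a=0 A.b=0
A.a=0 A.b=1
A.a=1 A.b=1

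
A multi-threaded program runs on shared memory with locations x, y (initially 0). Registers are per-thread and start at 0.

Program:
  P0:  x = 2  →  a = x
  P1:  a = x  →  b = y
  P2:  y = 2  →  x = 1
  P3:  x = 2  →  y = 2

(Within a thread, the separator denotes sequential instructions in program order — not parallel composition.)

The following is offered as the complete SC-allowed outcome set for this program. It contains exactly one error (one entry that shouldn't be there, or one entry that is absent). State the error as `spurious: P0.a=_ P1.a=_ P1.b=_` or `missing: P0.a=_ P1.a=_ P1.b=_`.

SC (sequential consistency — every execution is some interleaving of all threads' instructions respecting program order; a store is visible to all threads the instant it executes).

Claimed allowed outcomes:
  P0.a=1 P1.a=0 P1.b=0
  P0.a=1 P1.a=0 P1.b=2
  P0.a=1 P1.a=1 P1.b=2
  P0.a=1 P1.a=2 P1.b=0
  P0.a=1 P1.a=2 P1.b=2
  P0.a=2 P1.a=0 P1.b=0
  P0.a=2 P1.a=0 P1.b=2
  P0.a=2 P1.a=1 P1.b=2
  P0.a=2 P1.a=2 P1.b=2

missing: P0.a=2 P1.a=2 P1.b=0

outcome vector order: (P0.a,P1.a,P1.b)
SC: 10 outcomes — {(1,0,0); (1,0,2); (1,1,2); (1,2,0); (1,2,2); (2,0,0); (2,0,2); (2,1,2); (2,2,0); (2,2,2)}
SC∖claimed = {(2,2,0)}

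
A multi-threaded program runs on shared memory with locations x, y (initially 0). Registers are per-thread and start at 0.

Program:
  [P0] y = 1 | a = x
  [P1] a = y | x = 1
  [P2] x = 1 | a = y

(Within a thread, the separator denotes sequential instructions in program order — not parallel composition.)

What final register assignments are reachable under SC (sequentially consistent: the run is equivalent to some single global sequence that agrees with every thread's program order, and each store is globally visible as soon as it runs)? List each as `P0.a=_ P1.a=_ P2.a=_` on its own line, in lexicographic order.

outcome vector order: (P0.a,P1.a,P2.a)
|SC outcomes| = 6

P0.a=0 P1.a=0 P2.a=1
P0.a=0 P1.a=1 P2.a=1
P0.a=1 P1.a=0 P2.a=0
P0.a=1 P1.a=0 P2.a=1
P0.a=1 P1.a=1 P2.a=0
P0.a=1 P1.a=1 P2.a=1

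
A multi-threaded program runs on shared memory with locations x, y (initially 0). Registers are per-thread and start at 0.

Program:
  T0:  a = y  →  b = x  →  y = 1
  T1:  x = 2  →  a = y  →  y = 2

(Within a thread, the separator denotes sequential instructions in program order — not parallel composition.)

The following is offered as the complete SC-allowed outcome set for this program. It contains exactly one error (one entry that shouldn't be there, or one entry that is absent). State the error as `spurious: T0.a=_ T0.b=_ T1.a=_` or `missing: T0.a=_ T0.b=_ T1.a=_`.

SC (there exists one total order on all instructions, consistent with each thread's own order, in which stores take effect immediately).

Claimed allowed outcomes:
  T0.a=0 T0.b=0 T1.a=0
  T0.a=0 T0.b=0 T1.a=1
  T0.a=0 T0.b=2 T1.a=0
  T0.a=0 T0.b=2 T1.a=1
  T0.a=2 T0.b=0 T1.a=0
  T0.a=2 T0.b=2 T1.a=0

spurious: T0.a=2 T0.b=0 T1.a=0

outcome vector order: (T0.a,T0.b,T1.a)
under SC → 000; 001; 020; 021; 220
claimed∖SC = {200}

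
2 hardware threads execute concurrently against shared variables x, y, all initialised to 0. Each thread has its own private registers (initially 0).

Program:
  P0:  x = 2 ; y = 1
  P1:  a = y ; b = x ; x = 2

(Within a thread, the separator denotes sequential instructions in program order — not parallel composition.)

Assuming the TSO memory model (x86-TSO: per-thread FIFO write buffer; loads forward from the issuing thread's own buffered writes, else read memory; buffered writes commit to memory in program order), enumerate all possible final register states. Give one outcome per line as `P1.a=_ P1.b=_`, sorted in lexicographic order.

P1.a=0 P1.b=0
P1.a=0 P1.b=2
P1.a=1 P1.b=2

outcome vector order: (P1.a,P1.b)
|TSO outcomes| = 3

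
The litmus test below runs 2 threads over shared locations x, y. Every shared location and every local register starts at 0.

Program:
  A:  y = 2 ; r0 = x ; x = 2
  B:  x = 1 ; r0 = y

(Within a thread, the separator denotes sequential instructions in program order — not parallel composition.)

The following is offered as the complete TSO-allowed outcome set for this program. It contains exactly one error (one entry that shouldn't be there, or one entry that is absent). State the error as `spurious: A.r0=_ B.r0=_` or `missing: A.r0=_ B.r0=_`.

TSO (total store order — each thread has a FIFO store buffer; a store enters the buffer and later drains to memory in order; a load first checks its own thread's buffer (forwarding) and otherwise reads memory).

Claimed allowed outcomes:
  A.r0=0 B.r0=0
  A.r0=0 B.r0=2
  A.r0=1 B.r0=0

outcome vector order: (A.r0,B.r0)
under TSO → 0/0, 0/2, 1/0, 1/2
TSO∖claimed = {1/2}

missing: A.r0=1 B.r0=2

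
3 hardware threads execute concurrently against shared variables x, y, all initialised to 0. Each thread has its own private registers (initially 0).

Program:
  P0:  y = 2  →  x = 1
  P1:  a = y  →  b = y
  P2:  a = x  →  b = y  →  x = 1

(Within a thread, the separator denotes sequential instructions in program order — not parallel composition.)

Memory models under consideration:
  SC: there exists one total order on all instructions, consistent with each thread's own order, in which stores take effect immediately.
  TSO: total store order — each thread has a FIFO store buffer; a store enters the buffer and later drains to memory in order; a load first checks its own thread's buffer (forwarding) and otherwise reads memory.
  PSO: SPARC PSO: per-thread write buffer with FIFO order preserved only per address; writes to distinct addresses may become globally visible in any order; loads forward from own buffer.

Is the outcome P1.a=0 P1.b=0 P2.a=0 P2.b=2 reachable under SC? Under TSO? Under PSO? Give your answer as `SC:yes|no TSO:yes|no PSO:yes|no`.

SC:yes TSO:yes PSO:yes

outcome vector order: (P1.a,P1.b,P2.a,P2.b)
under SC → 0/0/0/0, 0/0/0/2, 0/0/1/2, 0/2/0/0, 0/2/0/2, 0/2/1/2, 2/2/0/0, 2/2/0/2, 2/2/1/2
under TSO → 0/0/0/0, 0/0/0/2, 0/0/1/2, 0/2/0/0, 0/2/0/2, 0/2/1/2, 2/2/0/0, 2/2/0/2, 2/2/1/2
under PSO → 0/0/0/0, 0/0/0/2, 0/0/1/0, 0/0/1/2, 0/2/0/0, 0/2/0/2, 0/2/1/0, 0/2/1/2, 2/2/0/0, 2/2/0/2, 2/2/1/0, 2/2/1/2
target 0/0/0/2 ∈ {SC,TSO,PSO}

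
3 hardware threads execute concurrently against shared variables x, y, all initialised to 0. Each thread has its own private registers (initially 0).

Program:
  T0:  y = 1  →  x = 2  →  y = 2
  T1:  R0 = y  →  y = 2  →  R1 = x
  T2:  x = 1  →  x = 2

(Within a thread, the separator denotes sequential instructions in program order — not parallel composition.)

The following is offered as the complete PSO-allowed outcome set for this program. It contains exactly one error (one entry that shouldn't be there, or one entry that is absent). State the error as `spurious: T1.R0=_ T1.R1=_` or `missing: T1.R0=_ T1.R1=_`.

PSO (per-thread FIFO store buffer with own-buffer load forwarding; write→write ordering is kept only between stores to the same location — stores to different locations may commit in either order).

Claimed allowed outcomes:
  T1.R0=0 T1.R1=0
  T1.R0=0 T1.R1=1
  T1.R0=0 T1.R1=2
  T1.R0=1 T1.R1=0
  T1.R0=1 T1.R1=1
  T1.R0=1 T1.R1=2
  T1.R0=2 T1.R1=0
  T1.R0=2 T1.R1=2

outcome vector order: (T1.R0,T1.R1)
under PSO → 00; 01; 02; 10; 11; 12; 20; 21; 22
PSO∖claimed = {21}

missing: T1.R0=2 T1.R1=1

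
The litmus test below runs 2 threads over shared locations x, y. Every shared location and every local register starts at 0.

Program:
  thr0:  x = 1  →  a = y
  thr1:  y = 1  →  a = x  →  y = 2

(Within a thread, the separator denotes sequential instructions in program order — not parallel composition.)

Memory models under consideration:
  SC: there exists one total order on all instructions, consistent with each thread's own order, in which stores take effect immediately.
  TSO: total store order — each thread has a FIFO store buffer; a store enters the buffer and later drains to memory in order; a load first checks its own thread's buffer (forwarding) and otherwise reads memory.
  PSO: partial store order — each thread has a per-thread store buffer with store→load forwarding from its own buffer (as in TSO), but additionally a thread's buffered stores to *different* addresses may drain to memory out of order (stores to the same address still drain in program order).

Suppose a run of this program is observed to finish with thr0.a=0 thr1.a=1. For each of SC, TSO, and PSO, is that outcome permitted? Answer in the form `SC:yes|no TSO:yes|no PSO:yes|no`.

SC:yes TSO:yes PSO:yes

outcome vector order: (thr0.a,thr1.a)
SC: 5 outcomes — {<0 1>, <1 0>, <1 1>, <2 0>, <2 1>}
TSO: 6 outcomes — {<0 0>, <0 1>, <1 0>, <1 1>, <2 0>, <2 1>}
PSO: 6 outcomes — {<0 0>, <0 1>, <1 0>, <1 1>, <2 0>, <2 1>}
target <0 1> ∈ {SC,TSO,PSO}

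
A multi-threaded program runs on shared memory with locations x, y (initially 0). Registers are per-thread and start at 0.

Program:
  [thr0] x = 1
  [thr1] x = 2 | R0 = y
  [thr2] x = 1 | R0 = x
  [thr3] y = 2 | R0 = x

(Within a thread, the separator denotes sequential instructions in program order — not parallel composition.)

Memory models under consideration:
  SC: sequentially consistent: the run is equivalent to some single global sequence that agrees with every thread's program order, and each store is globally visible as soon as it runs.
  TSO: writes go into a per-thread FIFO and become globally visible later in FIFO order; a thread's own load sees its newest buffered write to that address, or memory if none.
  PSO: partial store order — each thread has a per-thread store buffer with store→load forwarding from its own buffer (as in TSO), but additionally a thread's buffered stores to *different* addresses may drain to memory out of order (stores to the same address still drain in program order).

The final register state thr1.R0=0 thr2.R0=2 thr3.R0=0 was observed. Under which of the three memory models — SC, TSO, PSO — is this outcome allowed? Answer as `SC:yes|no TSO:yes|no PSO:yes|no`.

outcome vector order: (thr1.R0,thr2.R0,thr3.R0)
SC: 10 outcomes — {0/1/1 0/1/2 0/2/1 0/2/2 2/1/0 2/1/1 2/1/2 2/2/0 2/2/1 2/2/2}
TSO: 12 outcomes — {0/1/0 0/1/1 0/1/2 0/2/0 0/2/1 0/2/2 2/1/0 2/1/1 2/1/2 2/2/0 2/2/1 2/2/2}
PSO: 12 outcomes — {0/1/0 0/1/1 0/1/2 0/2/0 0/2/1 0/2/2 2/1/0 2/1/1 2/1/2 2/2/0 2/2/1 2/2/2}
target 0/2/0 ∈ {TSO,PSO}

SC:no TSO:yes PSO:yes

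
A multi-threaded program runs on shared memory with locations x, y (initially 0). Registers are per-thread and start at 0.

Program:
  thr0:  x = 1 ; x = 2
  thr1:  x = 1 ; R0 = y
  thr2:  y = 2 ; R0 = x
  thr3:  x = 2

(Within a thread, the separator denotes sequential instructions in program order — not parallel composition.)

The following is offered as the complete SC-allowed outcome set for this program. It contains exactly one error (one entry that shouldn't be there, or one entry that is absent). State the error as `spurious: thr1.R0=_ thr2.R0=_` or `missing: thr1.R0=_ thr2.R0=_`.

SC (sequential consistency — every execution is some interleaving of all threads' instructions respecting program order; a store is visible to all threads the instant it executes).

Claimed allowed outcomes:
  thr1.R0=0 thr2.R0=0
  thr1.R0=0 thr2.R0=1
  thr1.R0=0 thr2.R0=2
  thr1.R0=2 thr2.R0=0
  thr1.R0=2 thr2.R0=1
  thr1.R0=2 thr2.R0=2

spurious: thr1.R0=0 thr2.R0=0

outcome vector order: (thr1.R0,thr2.R0)
SC: 5 outcomes — {<0 1> <0 2> <2 0> <2 1> <2 2>}
claimed∖SC = {<0 0>}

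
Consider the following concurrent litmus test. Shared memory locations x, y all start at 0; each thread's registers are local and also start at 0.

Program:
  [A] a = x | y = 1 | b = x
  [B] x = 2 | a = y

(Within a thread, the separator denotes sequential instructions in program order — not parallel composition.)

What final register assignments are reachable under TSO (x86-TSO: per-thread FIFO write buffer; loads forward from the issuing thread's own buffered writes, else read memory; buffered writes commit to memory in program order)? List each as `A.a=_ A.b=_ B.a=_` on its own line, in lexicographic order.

outcome vector order: (A.a,A.b,B.a)
|TSO outcomes| = 6

A.a=0 A.b=0 B.a=0
A.a=0 A.b=0 B.a=1
A.a=0 A.b=2 B.a=0
A.a=0 A.b=2 B.a=1
A.a=2 A.b=2 B.a=0
A.a=2 A.b=2 B.a=1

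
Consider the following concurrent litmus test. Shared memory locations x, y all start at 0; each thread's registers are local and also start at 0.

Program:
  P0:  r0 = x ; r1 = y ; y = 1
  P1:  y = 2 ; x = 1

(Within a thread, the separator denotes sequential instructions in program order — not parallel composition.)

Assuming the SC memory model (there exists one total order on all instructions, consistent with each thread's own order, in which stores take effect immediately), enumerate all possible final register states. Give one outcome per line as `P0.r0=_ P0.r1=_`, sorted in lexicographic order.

P0.r0=0 P0.r1=0
P0.r0=0 P0.r1=2
P0.r0=1 P0.r1=2

outcome vector order: (P0.r0,P0.r1)
|SC outcomes| = 3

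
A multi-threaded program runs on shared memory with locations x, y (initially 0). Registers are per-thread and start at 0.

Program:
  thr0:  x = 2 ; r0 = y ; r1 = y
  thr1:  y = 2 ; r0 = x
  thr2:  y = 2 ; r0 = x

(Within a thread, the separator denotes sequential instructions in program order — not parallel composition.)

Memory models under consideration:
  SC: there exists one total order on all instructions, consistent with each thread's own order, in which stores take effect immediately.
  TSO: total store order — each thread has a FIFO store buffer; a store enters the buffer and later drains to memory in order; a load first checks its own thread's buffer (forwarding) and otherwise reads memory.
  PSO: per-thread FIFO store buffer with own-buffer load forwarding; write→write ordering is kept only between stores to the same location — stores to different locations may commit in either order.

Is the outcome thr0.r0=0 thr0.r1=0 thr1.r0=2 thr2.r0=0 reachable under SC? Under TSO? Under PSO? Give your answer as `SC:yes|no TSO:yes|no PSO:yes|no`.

outcome vector order: (thr0.r0,thr0.r1,thr1.r0,thr2.r0)
SC: 6 outcomes — {(0,0,2,2), (0,2,2,2), (2,2,0,0), (2,2,0,2), (2,2,2,0), (2,2,2,2)}
TSO: 12 outcomes — {(0,0,0,0), (0,0,0,2), (0,0,2,0), (0,0,2,2), (0,2,0,0), (0,2,0,2), (0,2,2,0), (0,2,2,2), (2,2,0,0), (2,2,0,2), (2,2,2,0), (2,2,2,2)}
PSO: 12 outcomes — {(0,0,0,0), (0,0,0,2), (0,0,2,0), (0,0,2,2), (0,2,0,0), (0,2,0,2), (0,2,2,0), (0,2,2,2), (2,2,0,0), (2,2,0,2), (2,2,2,0), (2,2,2,2)}
target (0,0,2,0) ∈ {TSO,PSO}

SC:no TSO:yes PSO:yes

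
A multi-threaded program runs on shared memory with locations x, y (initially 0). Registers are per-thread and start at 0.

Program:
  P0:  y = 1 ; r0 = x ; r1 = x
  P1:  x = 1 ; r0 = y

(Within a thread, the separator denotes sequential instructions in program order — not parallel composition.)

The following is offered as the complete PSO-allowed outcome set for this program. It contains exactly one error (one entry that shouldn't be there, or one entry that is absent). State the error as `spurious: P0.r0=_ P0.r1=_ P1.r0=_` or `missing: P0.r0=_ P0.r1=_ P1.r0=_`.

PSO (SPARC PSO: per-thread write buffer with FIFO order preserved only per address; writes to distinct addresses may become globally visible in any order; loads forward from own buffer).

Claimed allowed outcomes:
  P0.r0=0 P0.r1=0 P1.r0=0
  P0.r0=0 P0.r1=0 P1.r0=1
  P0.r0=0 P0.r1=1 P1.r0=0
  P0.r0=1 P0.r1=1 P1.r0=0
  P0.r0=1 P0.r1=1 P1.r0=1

outcome vector order: (P0.r0,P0.r1,P1.r0)
PSO: 6 outcomes — {<0 0 0> <0 0 1> <0 1 0> <0 1 1> <1 1 0> <1 1 1>}
PSO∖claimed = {<0 1 1>}

missing: P0.r0=0 P0.r1=1 P1.r0=1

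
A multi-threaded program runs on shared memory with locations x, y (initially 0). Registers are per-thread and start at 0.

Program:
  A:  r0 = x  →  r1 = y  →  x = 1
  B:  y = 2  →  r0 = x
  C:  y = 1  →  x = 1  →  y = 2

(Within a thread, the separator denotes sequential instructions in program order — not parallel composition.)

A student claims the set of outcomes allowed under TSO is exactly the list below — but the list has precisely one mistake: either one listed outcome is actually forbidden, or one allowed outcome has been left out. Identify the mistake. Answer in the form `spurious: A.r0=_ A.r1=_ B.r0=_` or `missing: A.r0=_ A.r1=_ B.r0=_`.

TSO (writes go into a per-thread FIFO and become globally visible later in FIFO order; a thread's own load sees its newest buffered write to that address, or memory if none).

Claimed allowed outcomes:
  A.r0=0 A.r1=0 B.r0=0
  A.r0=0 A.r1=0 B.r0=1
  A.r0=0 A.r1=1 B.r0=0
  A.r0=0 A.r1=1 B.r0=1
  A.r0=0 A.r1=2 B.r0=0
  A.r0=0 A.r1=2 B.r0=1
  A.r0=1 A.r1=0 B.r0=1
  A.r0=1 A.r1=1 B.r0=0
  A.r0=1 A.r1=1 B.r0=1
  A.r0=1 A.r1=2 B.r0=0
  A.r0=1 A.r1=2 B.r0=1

outcome vector order: (A.r0,A.r1,B.r0)
TSO: 10 outcomes — {000, 001, 010, 011, 020, 021, 110, 111, 120, 121}
claimed∖TSO = {101}

spurious: A.r0=1 A.r1=0 B.r0=1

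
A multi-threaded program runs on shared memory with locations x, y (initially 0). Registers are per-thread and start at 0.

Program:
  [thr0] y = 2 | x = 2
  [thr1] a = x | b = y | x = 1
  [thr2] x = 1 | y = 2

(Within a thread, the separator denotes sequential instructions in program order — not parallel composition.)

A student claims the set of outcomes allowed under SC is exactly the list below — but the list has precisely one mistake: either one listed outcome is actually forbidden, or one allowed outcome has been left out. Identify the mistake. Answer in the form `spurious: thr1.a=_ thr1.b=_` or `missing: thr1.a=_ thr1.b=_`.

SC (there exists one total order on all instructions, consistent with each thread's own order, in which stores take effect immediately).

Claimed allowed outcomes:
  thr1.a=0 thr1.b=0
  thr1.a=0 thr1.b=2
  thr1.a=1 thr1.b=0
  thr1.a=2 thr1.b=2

outcome vector order: (thr1.a,thr1.b)
SC: 5 outcomes — {<0 0> <0 2> <1 0> <1 2> <2 2>}
SC∖claimed = {<1 2>}

missing: thr1.a=1 thr1.b=2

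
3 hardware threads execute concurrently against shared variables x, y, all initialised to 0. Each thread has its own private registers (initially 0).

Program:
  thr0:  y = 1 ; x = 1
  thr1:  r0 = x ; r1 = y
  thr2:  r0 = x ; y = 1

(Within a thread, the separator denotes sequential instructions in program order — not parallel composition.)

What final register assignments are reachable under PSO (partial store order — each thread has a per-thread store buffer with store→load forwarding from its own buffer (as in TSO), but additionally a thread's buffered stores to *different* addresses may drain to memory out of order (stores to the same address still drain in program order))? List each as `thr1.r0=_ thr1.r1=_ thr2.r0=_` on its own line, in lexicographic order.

outcome vector order: (thr1.r0,thr1.r1,thr2.r0)
|PSO outcomes| = 8

thr1.r0=0 thr1.r1=0 thr2.r0=0
thr1.r0=0 thr1.r1=0 thr2.r0=1
thr1.r0=0 thr1.r1=1 thr2.r0=0
thr1.r0=0 thr1.r1=1 thr2.r0=1
thr1.r0=1 thr1.r1=0 thr2.r0=0
thr1.r0=1 thr1.r1=0 thr2.r0=1
thr1.r0=1 thr1.r1=1 thr2.r0=0
thr1.r0=1 thr1.r1=1 thr2.r0=1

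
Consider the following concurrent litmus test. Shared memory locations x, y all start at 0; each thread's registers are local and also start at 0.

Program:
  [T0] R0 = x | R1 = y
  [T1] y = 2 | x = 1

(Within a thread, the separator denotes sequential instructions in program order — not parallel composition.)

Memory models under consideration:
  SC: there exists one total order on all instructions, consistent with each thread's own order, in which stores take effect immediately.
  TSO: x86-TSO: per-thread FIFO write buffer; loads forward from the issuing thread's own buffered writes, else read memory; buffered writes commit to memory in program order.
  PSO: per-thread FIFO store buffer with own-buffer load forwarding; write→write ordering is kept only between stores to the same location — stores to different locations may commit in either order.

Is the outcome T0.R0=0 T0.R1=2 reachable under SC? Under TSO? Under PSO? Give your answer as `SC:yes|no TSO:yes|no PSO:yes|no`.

SC:yes TSO:yes PSO:yes

outcome vector order: (T0.R0,T0.R1)
under SC → <0 0> <0 2> <1 2>
under TSO → <0 0> <0 2> <1 2>
under PSO → <0 0> <0 2> <1 0> <1 2>
target <0 2> ∈ {SC,TSO,PSO}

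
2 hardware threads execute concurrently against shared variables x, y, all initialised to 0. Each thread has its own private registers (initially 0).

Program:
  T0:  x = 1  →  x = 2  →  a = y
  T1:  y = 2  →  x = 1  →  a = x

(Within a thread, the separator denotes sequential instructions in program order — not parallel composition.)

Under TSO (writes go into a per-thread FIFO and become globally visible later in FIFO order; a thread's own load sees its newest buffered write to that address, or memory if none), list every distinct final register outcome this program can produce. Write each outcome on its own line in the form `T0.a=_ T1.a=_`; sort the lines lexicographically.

outcome vector order: (T0.a,T1.a)
|TSO outcomes| = 4

T0.a=0 T1.a=1
T0.a=0 T1.a=2
T0.a=2 T1.a=1
T0.a=2 T1.a=2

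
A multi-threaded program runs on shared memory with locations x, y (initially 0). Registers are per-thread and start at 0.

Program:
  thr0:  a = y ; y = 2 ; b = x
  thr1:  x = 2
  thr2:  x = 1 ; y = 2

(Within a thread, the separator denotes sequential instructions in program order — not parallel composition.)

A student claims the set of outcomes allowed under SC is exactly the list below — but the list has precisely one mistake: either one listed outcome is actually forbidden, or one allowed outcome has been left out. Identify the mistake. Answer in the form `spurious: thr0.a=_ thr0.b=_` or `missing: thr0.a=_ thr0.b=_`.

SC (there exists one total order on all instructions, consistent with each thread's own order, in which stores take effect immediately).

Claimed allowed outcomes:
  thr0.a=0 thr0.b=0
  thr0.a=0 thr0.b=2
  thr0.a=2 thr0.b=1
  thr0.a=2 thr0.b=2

outcome vector order: (thr0.a,thr0.b)
SC (5): <0 0>; <0 1>; <0 2>; <2 1>; <2 2>
SC∖claimed = {<0 1>}

missing: thr0.a=0 thr0.b=1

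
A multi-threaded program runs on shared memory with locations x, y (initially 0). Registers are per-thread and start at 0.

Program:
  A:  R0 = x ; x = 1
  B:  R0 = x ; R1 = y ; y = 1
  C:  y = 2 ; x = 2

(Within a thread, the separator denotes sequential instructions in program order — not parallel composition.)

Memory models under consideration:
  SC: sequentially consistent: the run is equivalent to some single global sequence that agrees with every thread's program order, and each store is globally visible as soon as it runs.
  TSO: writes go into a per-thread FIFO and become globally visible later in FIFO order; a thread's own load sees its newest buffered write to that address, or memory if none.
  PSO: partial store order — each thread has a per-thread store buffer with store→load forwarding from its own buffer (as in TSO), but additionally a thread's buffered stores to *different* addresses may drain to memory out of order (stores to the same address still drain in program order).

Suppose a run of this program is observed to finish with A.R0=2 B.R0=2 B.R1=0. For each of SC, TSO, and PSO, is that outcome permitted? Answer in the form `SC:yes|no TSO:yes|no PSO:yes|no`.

SC:no TSO:no PSO:yes

outcome vector order: (A.R0,B.R0,B.R1)
SC (9): 000, 002, 010, 012, 022, 200, 202, 212, 222
TSO (9): 000, 002, 010, 012, 022, 200, 202, 212, 222
PSO (12): 000, 002, 010, 012, 020, 022, 200, 202, 210, 212, 220, 222
target 220 ∈ {PSO}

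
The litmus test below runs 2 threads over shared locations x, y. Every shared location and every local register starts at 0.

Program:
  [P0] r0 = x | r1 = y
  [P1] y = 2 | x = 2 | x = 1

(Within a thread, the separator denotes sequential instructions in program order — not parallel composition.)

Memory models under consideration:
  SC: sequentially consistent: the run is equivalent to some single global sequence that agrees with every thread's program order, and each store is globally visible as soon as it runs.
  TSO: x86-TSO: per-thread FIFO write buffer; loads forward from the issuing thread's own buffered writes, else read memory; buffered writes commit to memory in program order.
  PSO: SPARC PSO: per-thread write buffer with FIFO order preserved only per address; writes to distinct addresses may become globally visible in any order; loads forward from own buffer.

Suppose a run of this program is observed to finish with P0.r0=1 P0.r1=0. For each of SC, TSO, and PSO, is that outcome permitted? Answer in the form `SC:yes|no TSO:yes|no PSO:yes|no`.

outcome vector order: (P0.r0,P0.r1)
SC (4): 0/0; 0/2; 1/2; 2/2
TSO (4): 0/0; 0/2; 1/2; 2/2
PSO (6): 0/0; 0/2; 1/0; 1/2; 2/0; 2/2
target 1/0 ∈ {PSO}

SC:no TSO:no PSO:yes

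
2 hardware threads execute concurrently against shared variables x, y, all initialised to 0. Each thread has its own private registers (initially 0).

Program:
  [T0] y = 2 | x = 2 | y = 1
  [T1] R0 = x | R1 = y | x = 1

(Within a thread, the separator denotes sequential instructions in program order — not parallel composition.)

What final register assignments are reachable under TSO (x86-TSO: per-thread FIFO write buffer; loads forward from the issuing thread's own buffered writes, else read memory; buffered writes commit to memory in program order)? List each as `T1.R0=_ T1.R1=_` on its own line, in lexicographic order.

T1.R0=0 T1.R1=0
T1.R0=0 T1.R1=1
T1.R0=0 T1.R1=2
T1.R0=2 T1.R1=1
T1.R0=2 T1.R1=2

outcome vector order: (T1.R0,T1.R1)
|TSO outcomes| = 5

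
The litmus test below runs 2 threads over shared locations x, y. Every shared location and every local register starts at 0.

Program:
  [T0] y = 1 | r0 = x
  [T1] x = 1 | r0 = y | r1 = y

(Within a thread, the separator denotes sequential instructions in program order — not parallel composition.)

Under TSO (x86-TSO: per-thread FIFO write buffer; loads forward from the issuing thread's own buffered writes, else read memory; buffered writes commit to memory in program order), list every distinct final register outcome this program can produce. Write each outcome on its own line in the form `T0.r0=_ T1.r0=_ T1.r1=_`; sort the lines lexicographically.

T0.r0=0 T1.r0=0 T1.r1=0
T0.r0=0 T1.r0=0 T1.r1=1
T0.r0=0 T1.r0=1 T1.r1=1
T0.r0=1 T1.r0=0 T1.r1=0
T0.r0=1 T1.r0=0 T1.r1=1
T0.r0=1 T1.r0=1 T1.r1=1

outcome vector order: (T0.r0,T1.r0,T1.r1)
|TSO outcomes| = 6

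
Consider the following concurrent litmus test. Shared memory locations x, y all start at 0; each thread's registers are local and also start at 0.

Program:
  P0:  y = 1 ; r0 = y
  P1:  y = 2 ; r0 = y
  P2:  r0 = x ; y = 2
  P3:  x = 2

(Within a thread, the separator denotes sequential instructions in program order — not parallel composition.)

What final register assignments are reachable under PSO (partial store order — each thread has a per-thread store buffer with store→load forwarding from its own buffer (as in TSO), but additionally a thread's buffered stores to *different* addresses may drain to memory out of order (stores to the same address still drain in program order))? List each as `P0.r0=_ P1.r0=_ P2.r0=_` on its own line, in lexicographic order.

P0.r0=1 P1.r0=1 P2.r0=0
P0.r0=1 P1.r0=1 P2.r0=2
P0.r0=1 P1.r0=2 P2.r0=0
P0.r0=1 P1.r0=2 P2.r0=2
P0.r0=2 P1.r0=1 P2.r0=0
P0.r0=2 P1.r0=1 P2.r0=2
P0.r0=2 P1.r0=2 P2.r0=0
P0.r0=2 P1.r0=2 P2.r0=2

outcome vector order: (P0.r0,P1.r0,P2.r0)
|PSO outcomes| = 8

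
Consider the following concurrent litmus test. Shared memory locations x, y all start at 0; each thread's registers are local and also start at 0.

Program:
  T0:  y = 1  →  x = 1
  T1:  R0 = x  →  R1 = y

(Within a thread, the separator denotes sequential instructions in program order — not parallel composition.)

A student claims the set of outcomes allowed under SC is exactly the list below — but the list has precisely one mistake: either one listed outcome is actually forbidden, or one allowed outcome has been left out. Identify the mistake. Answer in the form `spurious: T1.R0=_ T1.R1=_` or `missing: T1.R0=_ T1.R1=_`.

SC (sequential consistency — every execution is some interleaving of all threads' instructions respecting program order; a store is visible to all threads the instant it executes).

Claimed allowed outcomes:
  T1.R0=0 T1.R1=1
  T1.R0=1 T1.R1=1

outcome vector order: (T1.R0,T1.R1)
SC: 3 outcomes — {<0 0>, <0 1>, <1 1>}
SC∖claimed = {<0 0>}

missing: T1.R0=0 T1.R1=0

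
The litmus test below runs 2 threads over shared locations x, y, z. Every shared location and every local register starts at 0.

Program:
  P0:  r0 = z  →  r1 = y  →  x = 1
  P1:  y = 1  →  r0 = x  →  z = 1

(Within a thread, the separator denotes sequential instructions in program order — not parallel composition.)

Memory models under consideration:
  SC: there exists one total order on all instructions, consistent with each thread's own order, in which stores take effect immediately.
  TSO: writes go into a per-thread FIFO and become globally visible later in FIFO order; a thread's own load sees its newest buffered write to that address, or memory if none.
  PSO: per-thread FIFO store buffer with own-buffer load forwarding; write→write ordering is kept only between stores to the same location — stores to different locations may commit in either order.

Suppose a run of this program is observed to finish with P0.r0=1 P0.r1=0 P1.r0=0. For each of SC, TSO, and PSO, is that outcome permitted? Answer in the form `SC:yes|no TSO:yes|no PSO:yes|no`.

outcome vector order: (P0.r0,P0.r1,P1.r0)
[SC] allowed = {<0 0 0>, <0 0 1>, <0 1 0>, <0 1 1>, <1 1 0>}
[TSO] allowed = {<0 0 0>, <0 0 1>, <0 1 0>, <0 1 1>, <1 1 0>}
[PSO] allowed = {<0 0 0>, <0 0 1>, <0 1 0>, <0 1 1>, <1 0 0>, <1 1 0>}
target <1 0 0> ∈ {PSO}

SC:no TSO:no PSO:yes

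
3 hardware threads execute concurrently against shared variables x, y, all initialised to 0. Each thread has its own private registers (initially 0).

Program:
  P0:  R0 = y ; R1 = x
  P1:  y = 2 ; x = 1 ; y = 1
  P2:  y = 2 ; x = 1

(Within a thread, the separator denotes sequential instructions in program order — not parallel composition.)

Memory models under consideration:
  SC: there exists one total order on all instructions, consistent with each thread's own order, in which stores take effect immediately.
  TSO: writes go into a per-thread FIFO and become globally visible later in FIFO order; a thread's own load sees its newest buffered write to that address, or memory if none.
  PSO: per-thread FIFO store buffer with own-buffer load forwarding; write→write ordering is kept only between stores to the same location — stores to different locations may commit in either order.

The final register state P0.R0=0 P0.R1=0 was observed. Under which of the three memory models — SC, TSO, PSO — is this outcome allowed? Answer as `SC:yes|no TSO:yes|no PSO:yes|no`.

outcome vector order: (P0.R0,P0.R1)
[SC] allowed = {(0,0); (0,1); (1,1); (2,0); (2,1)}
[TSO] allowed = {(0,0); (0,1); (1,1); (2,0); (2,1)}
[PSO] allowed = {(0,0); (0,1); (1,0); (1,1); (2,0); (2,1)}
target (0,0) ∈ {SC,TSO,PSO}

SC:yes TSO:yes PSO:yes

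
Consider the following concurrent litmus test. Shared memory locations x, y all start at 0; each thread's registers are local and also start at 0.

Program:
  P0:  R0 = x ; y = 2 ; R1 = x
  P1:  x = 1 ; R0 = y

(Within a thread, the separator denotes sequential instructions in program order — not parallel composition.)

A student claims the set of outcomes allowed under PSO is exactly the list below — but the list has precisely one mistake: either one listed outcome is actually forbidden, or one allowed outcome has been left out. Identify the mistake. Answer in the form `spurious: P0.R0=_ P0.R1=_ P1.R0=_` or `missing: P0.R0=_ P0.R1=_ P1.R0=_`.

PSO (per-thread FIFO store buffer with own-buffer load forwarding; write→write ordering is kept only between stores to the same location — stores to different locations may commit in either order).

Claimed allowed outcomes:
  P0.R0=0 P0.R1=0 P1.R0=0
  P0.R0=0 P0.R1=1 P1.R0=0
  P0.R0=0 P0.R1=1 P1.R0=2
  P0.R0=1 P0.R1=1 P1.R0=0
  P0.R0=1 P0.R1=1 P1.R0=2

outcome vector order: (P0.R0,P0.R1,P1.R0)
PSO (6): (0,0,0); (0,0,2); (0,1,0); (0,1,2); (1,1,0); (1,1,2)
PSO∖claimed = {(0,0,2)}

missing: P0.R0=0 P0.R1=0 P1.R0=2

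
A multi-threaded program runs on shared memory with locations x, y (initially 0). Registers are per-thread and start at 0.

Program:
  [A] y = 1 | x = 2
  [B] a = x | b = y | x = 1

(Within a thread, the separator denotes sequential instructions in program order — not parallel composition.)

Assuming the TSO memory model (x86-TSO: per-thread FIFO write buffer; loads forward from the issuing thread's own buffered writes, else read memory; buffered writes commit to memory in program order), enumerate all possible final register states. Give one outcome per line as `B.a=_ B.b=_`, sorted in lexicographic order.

B.a=0 B.b=0
B.a=0 B.b=1
B.a=2 B.b=1

outcome vector order: (B.a,B.b)
|TSO outcomes| = 3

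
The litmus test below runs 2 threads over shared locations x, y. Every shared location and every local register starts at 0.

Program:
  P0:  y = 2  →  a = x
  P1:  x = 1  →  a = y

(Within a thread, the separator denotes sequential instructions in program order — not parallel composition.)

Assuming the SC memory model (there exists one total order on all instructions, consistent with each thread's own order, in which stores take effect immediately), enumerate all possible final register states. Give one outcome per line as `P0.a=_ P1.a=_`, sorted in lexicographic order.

outcome vector order: (P0.a,P1.a)
|SC outcomes| = 3

P0.a=0 P1.a=2
P0.a=1 P1.a=0
P0.a=1 P1.a=2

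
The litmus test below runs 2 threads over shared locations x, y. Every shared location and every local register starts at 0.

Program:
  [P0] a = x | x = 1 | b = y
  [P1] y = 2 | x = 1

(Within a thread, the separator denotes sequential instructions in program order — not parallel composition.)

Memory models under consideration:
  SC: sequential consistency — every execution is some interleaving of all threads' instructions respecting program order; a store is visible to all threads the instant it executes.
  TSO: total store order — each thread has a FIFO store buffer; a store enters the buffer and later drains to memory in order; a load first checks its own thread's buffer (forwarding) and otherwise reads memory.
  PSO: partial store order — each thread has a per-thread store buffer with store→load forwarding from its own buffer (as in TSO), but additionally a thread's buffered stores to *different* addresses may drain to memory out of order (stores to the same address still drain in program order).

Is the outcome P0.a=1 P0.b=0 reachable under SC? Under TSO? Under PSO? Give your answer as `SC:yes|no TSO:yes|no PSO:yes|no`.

SC:no TSO:no PSO:yes

outcome vector order: (P0.a,P0.b)
SC: 3 outcomes — {<0 0>; <0 2>; <1 2>}
TSO: 3 outcomes — {<0 0>; <0 2>; <1 2>}
PSO: 4 outcomes — {<0 0>; <0 2>; <1 0>; <1 2>}
target <1 0> ∈ {PSO}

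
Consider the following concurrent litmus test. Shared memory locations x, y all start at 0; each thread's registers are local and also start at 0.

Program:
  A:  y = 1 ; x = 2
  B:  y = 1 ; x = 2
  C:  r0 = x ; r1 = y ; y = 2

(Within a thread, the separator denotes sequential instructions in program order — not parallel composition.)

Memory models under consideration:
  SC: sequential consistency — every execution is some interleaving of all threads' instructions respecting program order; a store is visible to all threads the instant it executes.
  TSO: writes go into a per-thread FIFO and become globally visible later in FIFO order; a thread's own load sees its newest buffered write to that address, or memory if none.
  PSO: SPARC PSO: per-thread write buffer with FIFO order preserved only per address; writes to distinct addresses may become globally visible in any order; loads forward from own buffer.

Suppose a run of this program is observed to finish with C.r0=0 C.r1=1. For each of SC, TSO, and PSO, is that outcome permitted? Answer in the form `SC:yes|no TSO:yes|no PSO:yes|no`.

outcome vector order: (C.r0,C.r1)
SC: 3 outcomes — {<0 0> <0 1> <2 1>}
TSO: 3 outcomes — {<0 0> <0 1> <2 1>}
PSO: 4 outcomes — {<0 0> <0 1> <2 0> <2 1>}
target <0 1> ∈ {SC,TSO,PSO}

SC:yes TSO:yes PSO:yes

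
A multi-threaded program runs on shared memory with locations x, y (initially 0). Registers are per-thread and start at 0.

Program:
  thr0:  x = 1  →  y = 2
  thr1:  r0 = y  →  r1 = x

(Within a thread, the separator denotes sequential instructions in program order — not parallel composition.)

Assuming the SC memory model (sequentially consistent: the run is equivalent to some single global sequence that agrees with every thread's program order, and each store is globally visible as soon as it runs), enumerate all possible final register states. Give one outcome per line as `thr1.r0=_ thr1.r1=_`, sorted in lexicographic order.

outcome vector order: (thr1.r0,thr1.r1)
|SC outcomes| = 3

thr1.r0=0 thr1.r1=0
thr1.r0=0 thr1.r1=1
thr1.r0=2 thr1.r1=1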